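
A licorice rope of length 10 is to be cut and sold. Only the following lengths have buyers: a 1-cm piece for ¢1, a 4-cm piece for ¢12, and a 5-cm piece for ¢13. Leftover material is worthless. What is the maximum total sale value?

26

Let best[k] be the best obtainable value from length k. For each k, try every first piece i and keep the best of price[i] + best[k−i].
best[1] = 1
best[2] = 2  (first piece 1, then best[1]=1)
best[3] = 3  (first piece 1, then best[2]=2)
best[4] = 12
best[5] = 13  (first piece 1, then best[4]=12)
best[6] = 14  (first piece 1, then best[5]=13)
best[7] = 15  (first piece 1, then best[6]=14)
best[8] = 24  (first piece 4, then best[4]=12)
best[9] = 25  (first piece 1, then best[8]=24)
best[10] = 26  (first piece 1, then best[9]=25)
One optimal cutting: 4 + 4 + 1 + 1 → ¢26.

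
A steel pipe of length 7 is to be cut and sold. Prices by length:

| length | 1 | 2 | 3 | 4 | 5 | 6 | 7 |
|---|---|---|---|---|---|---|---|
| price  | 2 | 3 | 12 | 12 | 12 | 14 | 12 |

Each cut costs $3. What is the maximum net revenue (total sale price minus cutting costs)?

21

Let v[k] be the best obtainable value from length k. For each k, try every first piece i and keep the best of price[i] + v[k−i] minus the 3 cut fee when i<k.
v[1] = 2
v[2] = max(2+2-3, 3+0) = 3
v[3] = max(2+3-3, 3+2-3, 12+0) = 12
v[4] = max(2+12-3, 3+3-3, 12+2-3, 12+0) = 12
v[5] = max(2+12-3, 3+12-3, 12+3-3, 12+2-3, 12+0) = 12
v[6] = max(2+12-3, 3+12-3, 12+12-3, 12+3-3, 12+2-3, 14+0) = 21
v[7] = max(2+21-3, 3+12-3, 12+12-3, …, 14+2-3, 12+0) = 21
One optimal plan: pieces 4 + 3 (1 cut) → $24 − $3 = $21.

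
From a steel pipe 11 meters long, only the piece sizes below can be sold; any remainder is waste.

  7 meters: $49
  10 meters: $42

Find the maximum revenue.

Build r[k] bottom-up: r[k] = max over allowed piece i of (p[i] + r[k−i]).
r[1] = 0
r[2] = 0
r[3] = 0
r[4] = 0
r[5] = 0
r[6] = 0
r[7] = 49
r[8] = 49
r[9] = 49
r[10] = max(49+0, 42+0) = 49
r[11] = max(49+0, 42+0) = 49
One optimal cutting: pieces 7 with 4 meters of scrap → $49.

49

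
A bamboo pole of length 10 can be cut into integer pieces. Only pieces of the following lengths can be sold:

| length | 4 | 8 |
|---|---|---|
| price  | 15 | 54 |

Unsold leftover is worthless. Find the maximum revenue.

54

Consider every possible first cut. best[k] is the best of p[i]+best[k−i] over all sellable i≤k.
best[1] = 0
best[2] = 0
best[3] = 0
best[4] = 15
best[5] = 15
best[6] = 15
best[7] = 15
best[8] = max(15+15, 54+0) = 54
best[9] = max(15+15, 54+0) = 54
best[10] = max(15+15, 54+0) = 54
One optimal cutting: pieces 8 with 2 feet of scrap → $54.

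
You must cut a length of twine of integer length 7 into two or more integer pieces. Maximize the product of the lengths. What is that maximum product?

12

Define f[k] = max over 1≤i<k of i · max(k−i, f[k−i]); the inner max lets the remainder stay uncut if that's better.
f[2] = 1·max(1,0) = 1·1 = 1
f[3] = 1·max(2,1) = 1·2 = 2
f[4] = 2·max(2,1) = 2·2 = 4
f[5] = 2·max(3,2) = 2·3 = 6
f[6] = 3·max(3,2) = 3·3 = 9
f[7] = 2·max(5,6) = 2·6 = 12
One optimal split: 3 + 2 + 2; product 3·2·2 = 12.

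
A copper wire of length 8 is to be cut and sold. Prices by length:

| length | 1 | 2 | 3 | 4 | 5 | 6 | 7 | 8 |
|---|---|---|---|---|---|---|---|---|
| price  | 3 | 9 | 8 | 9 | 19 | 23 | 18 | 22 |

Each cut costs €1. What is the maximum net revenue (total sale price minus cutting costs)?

Let v[k] be the best obtainable value from length k. For each k, try every first piece i and keep the best of price[i] + v[k−i] minus the 1 cut fee when i<k.
v[1] = 3
v[2] = max(3+3-1, 9+0) = 9
v[3] = max(3+9-1, 9+3-1, 8+0) = 11
v[4] = max(3+11-1, 9+9-1, 8+3-1, 9+0) = 17
v[5] = max(3+17-1, 9+11-1, 8+9-1, 9+3-1, 19+0) = 19
v[6] = max(3+19-1, 9+17-1, 8+11-1, 9+9-1, 19+3-1, 23+0) = 25
v[7] = max(3+25-1, 9+19-1, 8+17-1, …, 23+3-1, 18+0) = 27
v[8] = max(3+27-1, 9+25-1, 8+19-1, …, 18+3-1, 22+0) = 33
One optimal plan: pieces 2 + 2 + 2 + 2 (3 cuts) → €36 − €3 = €33.

33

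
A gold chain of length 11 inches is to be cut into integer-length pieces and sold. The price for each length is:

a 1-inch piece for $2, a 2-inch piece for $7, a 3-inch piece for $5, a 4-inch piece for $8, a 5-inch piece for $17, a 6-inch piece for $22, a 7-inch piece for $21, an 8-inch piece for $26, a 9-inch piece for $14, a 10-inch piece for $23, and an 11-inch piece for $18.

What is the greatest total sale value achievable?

39

Consider every possible first cut. best[k] is the best of p[i]+best[k−i] over all sellable i≤k.
best[1] = 2
best[2] = 7
best[3] = 9  (first piece 1, then best[2]=7)
best[4] = 14  (first piece 2, then best[2]=7)
best[5] = 17
best[6] = 22
best[7] = 24  (first piece 1, then best[6]=22)
best[8] = 29  (first piece 2, then best[6]=22)
best[9] = 31  (first piece 1, then best[8]=29)
best[10] = 36  (first piece 2, then best[8]=29)
best[11] = 39  (first piece 5, then best[6]=22)
One optimal cutting: 6 + 5 → $22 + $17 = $39.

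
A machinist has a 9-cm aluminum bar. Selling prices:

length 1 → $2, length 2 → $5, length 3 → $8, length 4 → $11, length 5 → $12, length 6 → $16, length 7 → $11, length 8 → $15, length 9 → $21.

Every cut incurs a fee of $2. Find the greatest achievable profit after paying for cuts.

22

Consider every possible first cut. r[k] is the best of p[i]+r[k−i] over all sellable i≤k, charging 2 whenever i<k.
r[1] = 2
r[2] = 5
r[3] = 8
r[4] = 11
r[5] = 12
r[6] = 16
r[7] = 17  (first piece 3, then r[4]=11)
r[8] = 20  (first piece 4, then r[4]=11)
r[9] = 22  (first piece 3, then r[6]=16)
One optimal plan: pieces 6 + 3 (1 cut) → $24 − $2 = $22.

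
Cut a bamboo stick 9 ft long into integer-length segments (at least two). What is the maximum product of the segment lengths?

Define prod[k] = max over 1≤i<k of i · max(k−i, prod[k−i]); the inner max lets the remainder stay uncut if that's better.
prod[2] = 1*max(1,0) = 1*1 = 1
prod[3] = 1*max(2,1) = 1*2 = 2
prod[4] = 2*max(2,1) = 2*2 = 4
prod[5] = 2*max(3,2) = 2*3 = 6
prod[6] = 3*max(3,2) = 3*3 = 9
prod[7] = 2*max(5,6) = 2*6 = 12
prod[8] = 2*max(6,9) = 2*9 = 18
prod[9] = 3*max(6,9) = 3*9 = 27
One optimal split: 3 + 3 + 3; product 3*3*3 = 27.

27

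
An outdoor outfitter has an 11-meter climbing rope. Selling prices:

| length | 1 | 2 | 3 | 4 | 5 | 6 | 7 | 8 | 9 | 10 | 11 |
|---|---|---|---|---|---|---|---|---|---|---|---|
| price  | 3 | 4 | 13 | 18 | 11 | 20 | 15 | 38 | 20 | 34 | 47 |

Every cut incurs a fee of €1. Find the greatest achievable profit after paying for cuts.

50

Build r[k] bottom-up: r[k] = max over allowed piece i of (p[i] + r[k−i]) − 1 per cut.
r[1] = 3
r[2] = 5  (first piece 1, then r[1]=3)
r[3] = 13
r[4] = 18
r[5] = 20  (first piece 1, then r[4]=18)
r[6] = 25  (first piece 3, then r[3]=13)
r[7] = 30  (first piece 3, then r[4]=18)
r[8] = 38
r[9] = 40  (first piece 1, then r[8]=38)
r[10] = 42  (first piece 1, then r[9]=40)
r[11] = 50  (first piece 3, then r[8]=38)
One optimal plan: pieces 8 + 3 (1 cut) → €51 − €1 = €50.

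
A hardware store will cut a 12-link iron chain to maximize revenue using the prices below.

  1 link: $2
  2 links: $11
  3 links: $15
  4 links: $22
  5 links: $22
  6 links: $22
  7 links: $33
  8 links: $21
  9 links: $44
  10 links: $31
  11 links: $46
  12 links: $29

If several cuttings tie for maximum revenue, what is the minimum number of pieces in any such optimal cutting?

Let r[k] be the best obtainable value from length k. For each k, try every first piece i and keep the best of price[i] + r[k−i].
r[1] = 2
r[2] = max(2+2, 11+0) = 11
r[3] = max(2+11, 11+2, 15+0) = 15
r[4] = max(2+15, 11+11, 15+2, 22+0) = 22
r[5] = max(2+22, 11+15, 15+11, 22+2, 22+0) = 26
r[6] = max(2+26, 11+22, 15+15, 22+11, 22+2, 22+0) = 33
r[7] = max(2+33, 11+26, 15+22, …, 22+2, 33+0) = 37
r[8] = max(2+37, 11+33, 15+26, …, 33+2, 21+0) = 44
r[9] = max(2+44, 11+37, 15+33, …, 21+2, 44+0) = 48
r[10] = max(2+48, 11+44, 15+37, …, 44+2, 31+0) = 55
r[11] = max(2+55, 11+48, 15+44, …, 31+2, 46+0) = 59
r[12] = max(2+59, 11+55, 15+48, …, 46+2, 29+0) = 66
Maximum revenue is $66.
Now minimize piece count subject to staying optimal: for each k, pieces[k] = 1 + min over i with p[i]+r[k−i]=r[k] of pieces[k−i].
pieces[9] = 3
pieces[10] = 3
pieces[11] = 3
pieces[12] = 3

3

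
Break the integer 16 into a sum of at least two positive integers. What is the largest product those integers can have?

Fill P[k] for k=2..16: at each k try every first piece i and multiply by the better of (k−i) uncut or P[k−i].
P[2] = 1×max(1,0) = 1×1 = 1
P[3] = 1×max(2,1) = 1×2 = 2
P[4] = 2×max(2,1) = 2×2 = 4
P[5] = 2×max(3,2) = 2×3 = 6
P[6] = 3×max(3,2) = 3×3 = 9
P[7] = 2×max(5,6) = 2×6 = 12
P[8] = 2×max(6,9) = 2×9 = 18
P[9] = 3×max(6,9) = 3×9 = 27
P[10] = 2×max(8,18) = 2×18 = 36
P[11] = 2×max(9,27) = 2×27 = 54
P[12] = 3×max(9,27) = 3×27 = 81
P[13] = 2×max(11,54) = 2×54 = 108
P[14] = 2×max(12,81) = 2×81 = 162
P[15] = 3×max(12,81) = 3×81 = 243
P[16] = 2×max(14,162) = 2×162 = 324
One optimal split: 3 + 3 + 3 + 3 + 2 + 2; product 3×3×3×3×2×2 = 324.

324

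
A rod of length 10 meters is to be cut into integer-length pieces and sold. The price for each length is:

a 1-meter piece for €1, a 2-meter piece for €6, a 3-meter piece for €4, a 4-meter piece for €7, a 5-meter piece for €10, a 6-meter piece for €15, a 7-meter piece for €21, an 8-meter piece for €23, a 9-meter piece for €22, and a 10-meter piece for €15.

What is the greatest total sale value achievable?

30

Build best[k] bottom-up: best[k] = max over allowed piece i of (p[i] + best[k−i]).
best[1] = 1
best[2] = 6
best[3] = 7  (first piece 1, then best[2]=6)
best[4] = 12  (first piece 2, then best[2]=6)
best[5] = 13  (first piece 1, then best[4]=12)
best[6] = 18  (first piece 2, then best[4]=12)
best[7] = 21
best[8] = 24  (first piece 2, then best[6]=18)
best[9] = 27  (first piece 2, then best[7]=21)
best[10] = 30  (first piece 2, then best[8]=24)
One optimal cutting: 2 + 2 + 2 + 2 + 2 → €6 + €6 + €6 + €6 + €6 = €30.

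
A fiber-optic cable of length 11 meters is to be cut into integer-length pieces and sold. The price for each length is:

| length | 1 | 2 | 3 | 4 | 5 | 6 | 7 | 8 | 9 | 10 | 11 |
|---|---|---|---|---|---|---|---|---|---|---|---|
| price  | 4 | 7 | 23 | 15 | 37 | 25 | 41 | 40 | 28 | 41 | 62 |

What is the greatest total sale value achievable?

Let r[k] be the best obtainable value from length k. For each k, try every first piece i and keep the best of price[i] + r[k−i].
r[1] = 4
r[2] = 8  (first piece 1, then r[1]=4)
r[3] = 23
r[4] = 27  (first piece 1, then r[3]=23)
r[5] = 37
r[6] = 46  (first piece 3, then r[3]=23)
r[7] = 50  (first piece 1, then r[6]=46)
r[8] = 60  (first piece 3, then r[5]=37)
r[9] = 69  (first piece 3, then r[6]=46)
r[10] = 74  (first piece 5, then r[5]=37)
r[11] = 83  (first piece 3, then r[8]=60)
One optimal cutting: 5 + 3 + 3 → $37 + $23 + $23 = $83.

83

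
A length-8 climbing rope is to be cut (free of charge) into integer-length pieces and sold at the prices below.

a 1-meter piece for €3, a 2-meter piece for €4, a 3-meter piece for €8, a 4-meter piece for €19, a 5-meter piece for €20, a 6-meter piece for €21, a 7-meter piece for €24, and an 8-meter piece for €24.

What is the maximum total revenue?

Let r[k] be the best obtainable value from length k. For each k, try every first piece i and keep the best of price[i] + r[k−i].
r[1] = 3
r[2] = max(3+3, 4+0) = 6
r[3] = max(3+6, 4+3, 8+0) = 9
r[4] = max(3+9, 4+6, 8+3, 19+0) = 19
r[5] = max(3+19, 4+9, 8+6, 19+3, 20+0) = 22
r[6] = max(3+22, 4+19, 8+9, 19+6, 20+3, 21+0) = 25
r[7] = max(3+25, 4+22, 8+19, …, 21+3, 24+0) = 28
r[8] = max(3+28, 4+25, 8+22, …, 24+3, 24+0) = 38
One optimal cutting: 4 + 4 → €19 + €19 = €38.

38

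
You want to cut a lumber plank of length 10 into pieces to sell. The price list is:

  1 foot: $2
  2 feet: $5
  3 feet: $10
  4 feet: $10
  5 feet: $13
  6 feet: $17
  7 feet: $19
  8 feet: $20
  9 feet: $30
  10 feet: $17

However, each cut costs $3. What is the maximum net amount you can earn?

Consider every possible first cut. r[k] is the best of p[i]+r[k−i] over all sellable i≤k, charging 3 whenever i<k.
r[1] = 2
r[2] = max(2+2-3, 5+0) = 5
r[3] = max(2+5-3, 5+2-3, 10+0) = 10
r[4] = max(2+10-3, 5+5-3, 10+2-3, 10+0) = 10
r[5] = max(2+10-3, 5+10-3, 10+5-3, 10+2-3, 13+0) = 13
r[6] = max(2+13-3, 5+10-3, 10+10-3, 10+5-3, 13+2-3, 17+0) = 17
r[7] = max(2+17-3, 5+13-3, 10+10-3, …, 17+2-3, 19+0) = 19
r[8] = max(2+19-3, 5+17-3, 10+13-3, …, 19+2-3, 20+0) = 20
r[9] = max(2+20-3, 5+19-3, 10+17-3, …, 20+2-3, 30+0) = 30
r[10] = max(2+30-3, 5+20-3, 10+19-3, …, 30+2-3, 17+0) = 29
One optimal plan: pieces 9 + 1 (1 cut) → $32 − $3 = $29.

29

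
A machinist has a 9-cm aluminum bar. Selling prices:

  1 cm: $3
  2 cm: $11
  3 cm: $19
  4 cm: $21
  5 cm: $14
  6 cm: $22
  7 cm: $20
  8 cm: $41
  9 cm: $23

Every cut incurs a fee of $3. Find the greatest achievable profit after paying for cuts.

51

Let net[k] be the best obtainable value from length k. For each k, try every first piece i and keep the best of price[i] + net[k−i] minus the 3 cut fee when i<k.
net[1] = 3
net[2] = 11
net[3] = 19
net[4] = 21
net[5] = 27  (first piece 2, then net[3]=19)
net[6] = 35  (first piece 3, then net[3]=19)
net[7] = 37  (first piece 3, then net[4]=21)
net[8] = 43  (first piece 2, then net[6]=35)
net[9] = 51  (first piece 3, then net[6]=35)
One optimal plan: pieces 3 + 3 + 3 (2 cuts) → $57 − $6 = $51.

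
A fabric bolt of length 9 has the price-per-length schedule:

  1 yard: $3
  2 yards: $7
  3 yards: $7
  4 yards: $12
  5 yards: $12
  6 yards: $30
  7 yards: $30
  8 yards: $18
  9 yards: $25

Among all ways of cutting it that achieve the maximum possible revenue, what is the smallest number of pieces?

Build r[k] bottom-up: r[k] = max over allowed piece i of (p[i] + r[k−i]).
r[1] = 3
r[2] = 7
r[3] = 10  (first piece 1, then r[2]=7)
r[4] = 14  (first piece 2, then r[2]=7)
r[5] = 17  (first piece 1, then r[4]=14)
r[6] = 30
r[7] = 33  (first piece 1, then r[6]=30)
r[8] = 37  (first piece 2, then r[6]=30)
r[9] = 40  (first piece 1, then r[8]=37)
Maximum revenue is $40.
Now minimize piece count subject to staying optimal: for each k, pieces[k] = 1 + min over i with p[i]+r[k−i]=r[k] of pieces[k−i].
pieces[6] = 1
pieces[7] = 2
pieces[8] = 2
pieces[9] = 3

3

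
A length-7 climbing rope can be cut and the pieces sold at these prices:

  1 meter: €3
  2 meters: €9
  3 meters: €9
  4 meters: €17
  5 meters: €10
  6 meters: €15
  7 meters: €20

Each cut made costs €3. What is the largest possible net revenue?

Consider every possible first cut. v[k] is the best of p[i]+v[k−i] over all sellable i≤k, charging 3 whenever i<k.
v[1] = 3
v[2] = 9
v[3] = 9  (first piece 1, then v[2]=9)
v[4] = 17
v[5] = 17  (first piece 1, then v[4]=17)
v[6] = 23  (first piece 2, then v[4]=17)
v[7] = 23  (first piece 1, then v[6]=23)
One optimal plan: pieces 4 + 2 + 1 (2 cuts) → €29 − €6 = €23.

23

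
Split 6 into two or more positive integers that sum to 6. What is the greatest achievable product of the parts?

9

Define f[k] = max over 1≤i<k of i · max(k−i, f[k−i]); the inner max lets the remainder stay uncut if that's better.
f[2] = 1*max(1,0) = 1*1 = 1
f[3] = 1*max(2,1) = 1*2 = 2
f[4] = 2*max(2,1) = 2*2 = 4
f[5] = 2*max(3,2) = 2*3 = 6
f[6] = 3*max(3,2) = 3*3 = 9
One optimal split: 3 + 3; product 3*3 = 9.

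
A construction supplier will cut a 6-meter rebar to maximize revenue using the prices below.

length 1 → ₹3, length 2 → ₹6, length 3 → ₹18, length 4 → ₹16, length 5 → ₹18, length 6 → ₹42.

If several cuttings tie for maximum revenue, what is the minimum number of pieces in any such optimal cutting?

Let r[k] be the best obtainable value from length k. For each k, try every first piece i and keep the best of price[i] + r[k−i].
r[1] = 3
r[2] = 6  (first piece 1, then r[1]=3)
r[3] = 18
r[4] = 21  (first piece 1, then r[3]=18)
r[5] = 24  (first piece 1, then r[4]=21)
r[6] = 42
Maximum revenue is ₹42.
Now minimize piece count subject to staying optimal: for each k, pieces[k] = 1 + min over i with p[i]+r[k−i]=r[k] of pieces[k−i].
pieces[3] = 1
pieces[4] = 2
pieces[5] = 2
pieces[6] = 1

1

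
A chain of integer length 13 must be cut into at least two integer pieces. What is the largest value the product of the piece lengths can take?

Fill f[k] for k=2..13: at each k try every first piece i and multiply by the better of (k−i) uncut or f[k−i].
f[2] = 1·max(1,0) = 1·1 = 1
f[3] = max(1·2, 2·1) = 2
f[4] = max(1·3, 2·2, 3·1) = 4
f[5] = max(1·4, 2·3, 3·2, 4·1) = 6
f[6] = max(1·6, 2·4, 3·3, 4·2, 5·1) = 9
f[7] = max(1·9, 2·6, 3·4, 4·3, 5·2, 6·1) = 12
f[8] = max(1·12, 2·9, 3·6, …, 6·2, 7·1) = 18
f[9] = max(1·18, 2·12, 3·9, …, 7·2, 8·1) = 27
f[10] = max(1·27, 2·18, 3·12, …, 8·2, 9·1) = 36
f[11] = max(1·36, 2·27, 3·18, …, 9·2, 10·1) = 54
f[12] = max(1·54, 2·36, 3·27, …, 10·2, 11·1) = 81
f[13] = max(1·81, 2·54, 3·36, …, 11·2, 12·1) = 108
One optimal split: 3 + 3 + 3 + 2 + 2; product 3·3·3·2·2 = 108.

108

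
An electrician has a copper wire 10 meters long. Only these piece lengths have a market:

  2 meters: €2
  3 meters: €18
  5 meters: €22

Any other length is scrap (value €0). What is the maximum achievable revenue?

Build best[k] bottom-up: best[k] = max over allowed piece i of (p[i] + best[k−i]).
best[1] = 0
best[2] = 2
best[3] = max(2+0, 18+0) = 18
best[4] = max(2+2, 18+0) = 18
best[5] = max(2+18, 18+2, 22+0) = 22
best[6] = max(2+18, 18+18, 22+0) = 36
best[7] = max(2+22, 18+18, 22+2) = 36
best[8] = max(2+36, 18+22, 22+18) = 40
best[9] = max(2+36, 18+36, 22+18) = 54
best[10] = max(2+40, 18+36, 22+22) = 54
One optimal cutting: pieces 3 + 3 + 3 with 1 meter of scrap → €54.

54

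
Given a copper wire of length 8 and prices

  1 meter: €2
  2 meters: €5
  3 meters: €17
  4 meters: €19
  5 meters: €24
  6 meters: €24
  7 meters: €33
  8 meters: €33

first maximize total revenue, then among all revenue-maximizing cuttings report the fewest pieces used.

2

Consider every possible first cut. r[k] is the best of p[i]+r[k−i] over all sellable i≤k.
r[1] = 2
r[2] = 5
r[3] = 17
r[4] = 19  (first piece 1, then r[3]=17)
r[5] = 24
r[6] = 34  (first piece 3, then r[3]=17)
r[7] = 36  (first piece 1, then r[6]=34)
r[8] = 41  (first piece 3, then r[5]=24)
Maximum revenue is €41.
Now minimize piece count subject to staying optimal: for each k, pieces[k] = 1 + min over i with p[i]+r[k−i]=r[k] of pieces[k−i].
pieces[5] = 1
pieces[6] = 2
pieces[7] = 2
pieces[8] = 2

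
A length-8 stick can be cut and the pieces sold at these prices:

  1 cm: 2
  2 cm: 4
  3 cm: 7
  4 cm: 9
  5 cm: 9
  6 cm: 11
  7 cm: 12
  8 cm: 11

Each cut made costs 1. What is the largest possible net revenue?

17

Build r[k] bottom-up: r[k] = max over allowed piece i of (p[i] + r[k−i]) − 1 per cut.
r[1] = 2
r[2] = max(2+2-1, 4+0) = 4
r[3] = max(2+4-1, 4+2-1, 7+0) = 7
r[4] = max(2+7-1, 4+4-1, 7+2-1, 9+0) = 9
r[5] = max(2+9-1, 4+7-1, 7+4-1, 9+2-1, 9+0) = 10
r[6] = max(2+10-1, 4+9-1, 7+7-1, 9+4-1, 9+2-1, 11+0) = 13
r[7] = max(2+13-1, 4+10-1, 7+9-1, …, 11+2-1, 12+0) = 15
r[8] = max(2+15-1, 4+13-1, 7+10-1, …, 12+2-1, 11+0) = 17
One optimal plan: pieces 4 + 4 (1 cut) → 18 − 1 = 17.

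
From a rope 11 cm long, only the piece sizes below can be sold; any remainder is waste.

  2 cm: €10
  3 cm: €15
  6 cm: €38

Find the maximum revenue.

63

Build f[k] bottom-up: f[k] = max over allowed piece i of (p[i] + f[k−i]).
f[1] = 0
f[2] = 10
f[3] = max(10+0, 15+0) = 15
f[4] = max(10+10, 15+0) = 20
f[5] = max(10+15, 15+10) = 25
f[6] = max(10+20, 15+15, 38+0) = 38
f[7] = max(10+25, 15+20, 38+0) = 38
f[8] = max(10+38, 15+25, 38+10) = 48
f[9] = max(10+38, 15+38, 38+15) = 53
f[10] = max(10+48, 15+38, 38+20) = 58
f[11] = max(10+53, 15+48, 38+25) = 63
One optimal cutting: 6 + 3 + 2 → €63.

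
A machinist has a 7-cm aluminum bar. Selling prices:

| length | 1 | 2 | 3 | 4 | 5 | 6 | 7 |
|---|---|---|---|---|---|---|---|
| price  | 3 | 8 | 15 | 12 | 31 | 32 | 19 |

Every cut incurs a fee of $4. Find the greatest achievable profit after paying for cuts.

35

Build v[k] bottom-up: v[k] = max over allowed piece i of (p[i] + v[k−i]) − 4 per cut.
v[1] = 3
v[2] = max(3+3-4, 8+0) = 8
v[3] = max(3+8-4, 8+3-4, 15+0) = 15
v[4] = max(3+15-4, 8+8-4, 15+3-4, 12+0) = 14
v[5] = max(3+14-4, 8+15-4, 15+8-4, 12+3-4, 31+0) = 31
v[6] = max(3+31-4, 8+14-4, 15+15-4, 12+8-4, 31+3-4, 32+0) = 32
v[7] = max(3+32-4, 8+31-4, 15+14-4, …, 32+3-4, 19+0) = 35
One optimal plan: pieces 5 + 2 (1 cut) → $39 − $4 = $35.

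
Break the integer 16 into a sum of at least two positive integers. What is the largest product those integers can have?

324

Define prod[k] = max over 1≤i<k of i · max(k−i, prod[k−i]); the inner max lets the remainder stay uncut if that's better.
Small cases: prod[2]=1, prod[3]=2, prod[4]=4, prod[5]=6, prod[6]=9, prod[7]=12, prod[8]=18, prod[9]=27.
prod[10] = 2*max(8,18) = 2*18 = 36
prod[11] = 2*max(9,27) = 2*27 = 54
prod[12] = 3*max(9,27) = 3*27 = 81
prod[13] = 2*max(11,54) = 2*54 = 108
prod[14] = 2*max(12,81) = 2*81 = 162
prod[15] = 3*max(12,81) = 3*81 = 243
prod[16] = 2*max(14,162) = 2*162 = 324
One optimal split: 3 + 3 + 3 + 3 + 2 + 2; product 3*3*3*3*2*2 = 324.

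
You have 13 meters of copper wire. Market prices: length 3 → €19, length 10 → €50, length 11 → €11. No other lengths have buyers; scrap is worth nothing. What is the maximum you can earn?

76

Let r[k] be the best obtainable value from length k. For each k, try every first piece i and keep the best of price[i] + r[k−i].
r[1] = 0
r[2] = 0
r[3] = 19
r[4] = 19
r[5] = 19
r[6] = 38  (first piece 3, then r[3]=19)
r[7] = 38
r[8] = 38
r[9] = 57  (first piece 3, then r[6]=38)
r[10] = max(19+38, 50+0) = 57
r[11] = max(19+38, 50+0, 11+0) = 57
r[12] = max(19+57, 50+0, 11+0) = 76
r[13] = max(19+57, 50+19, 11+0) = 76
One optimal cutting: pieces 3 + 3 + 3 + 3 with 1 meter of scrap → €76.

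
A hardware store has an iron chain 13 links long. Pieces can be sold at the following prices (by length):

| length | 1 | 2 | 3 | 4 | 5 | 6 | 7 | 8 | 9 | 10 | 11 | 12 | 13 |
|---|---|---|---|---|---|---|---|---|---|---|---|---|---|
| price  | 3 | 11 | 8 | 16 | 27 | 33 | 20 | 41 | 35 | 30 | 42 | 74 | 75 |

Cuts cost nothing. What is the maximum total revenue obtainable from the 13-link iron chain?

77

Let v[k] be the best obtainable value from length k. For each k, try every first piece i and keep the best of price[i] + v[k−i].
v[1] = 3
v[2] = 11
v[3] = 14  (first piece 1, then v[2]=11)
v[4] = 22  (first piece 2, then v[2]=11)
v[5] = 27
v[6] = 33  (first piece 2, then v[4]=22)
v[7] = 38  (first piece 2, then v[5]=27)
v[8] = 44  (first piece 2, then v[6]=33)
v[9] = 49  (first piece 2, then v[7]=38)
v[10] = 55  (first piece 2, then v[8]=44)
v[11] = 60  (first piece 2, then v[9]=49)
v[12] = 74
v[13] = 77  (first piece 1, then v[12]=74)
One optimal cutting: 12 + 1 → $74 + $3 = $77.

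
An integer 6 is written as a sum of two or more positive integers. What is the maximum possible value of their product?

9

Let f[k] be the best product for length k (with at least one cut). For each first piece i, the rest contributes max(k−i, f[k−i]).
f[2] = 1*max(1,0) = 1*1 = 1
f[3] = 1*max(2,1) = 1*2 = 2
f[4] = 2*max(2,1) = 2*2 = 4
f[5] = 2*max(3,2) = 2*3 = 6
f[6] = 3*max(3,2) = 3*3 = 9
One optimal split: 3 + 3; product 3*3 = 9.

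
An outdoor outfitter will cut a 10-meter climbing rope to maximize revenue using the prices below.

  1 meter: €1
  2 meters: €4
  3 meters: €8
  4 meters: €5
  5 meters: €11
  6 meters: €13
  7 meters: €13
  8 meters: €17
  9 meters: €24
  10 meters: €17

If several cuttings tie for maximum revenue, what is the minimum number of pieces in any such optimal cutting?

2

Build r[k] bottom-up: r[k] = max over allowed piece i of (p[i] + r[k−i]).
r[1] = 1
r[2] = max(1+1, 4+0) = 4
r[3] = max(1+4, 4+1, 8+0) = 8
r[4] = max(1+8, 4+4, 8+1, 5+0) = 9
r[5] = max(1+9, 4+8, 8+4, 5+1, 11+0) = 12
r[6] = max(1+12, 4+9, 8+8, 5+4, 11+1, 13+0) = 16
r[7] = max(1+16, 4+12, 8+9, …, 13+1, 13+0) = 17
r[8] = max(1+17, 4+16, 8+12, …, 13+1, 17+0) = 20
r[9] = max(1+20, 4+17, 8+16, …, 17+1, 24+0) = 24
r[10] = max(1+24, 4+20, 8+17, …, 24+1, 17+0) = 25
Maximum revenue is €25.
Now minimize piece count subject to staying optimal: for each k, pieces[k] = 1 + min over i with p[i]+r[k−i]=r[k] of pieces[k−i].
pieces[7] = 3
pieces[8] = 3
pieces[9] = 1
pieces[10] = 2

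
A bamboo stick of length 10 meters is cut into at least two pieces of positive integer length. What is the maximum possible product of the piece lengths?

36

Define prod[k] = max over 1≤i<k of i · max(k−i, prod[k−i]); the inner max lets the remainder stay uncut if that's better.
prod[2] = 1·max(1,0) = 1·1 = 1
prod[3] = max(1·2, 2·1) = 2
prod[4] = max(1·3, 2·2, 3·1) = 4
prod[5] = max(1·4, 2·3, 3·2, 4·1) = 6
prod[6] = max(1·6, 2·4, 3·3, 4·2, 5·1) = 9
prod[7] = max(1·9, 2·6, 3·4, 4·3, 5·2, 6·1) = 12
prod[8] = max(1·12, 2·9, 3·6, …, 6·2, 7·1) = 18
prod[9] = max(1·18, 2·12, 3·9, …, 7·2, 8·1) = 27
prod[10] = max(1·27, 2·18, 3·12, …, 8·2, 9·1) = 36
One optimal split: 3 + 3 + 2 + 2; product 3·3·2·2 = 36.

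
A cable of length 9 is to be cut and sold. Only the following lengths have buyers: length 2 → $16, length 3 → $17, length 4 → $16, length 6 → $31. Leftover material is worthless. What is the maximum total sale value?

65

Let r[k] be the best obtainable value from length k. For each k, try every first piece i and keep the best of price[i] + r[k−i].
r[1] = 0
r[2] = 16
r[3] = max(16+0, 17+0) = 17
r[4] = max(16+16, 17+0, 16+0) = 32
r[5] = max(16+17, 17+16, 16+0) = 33
r[6] = max(16+32, 17+17, 16+16, 31+0) = 48
r[7] = max(16+33, 17+32, 16+17, 31+0) = 49
r[8] = max(16+48, 17+33, 16+32, 31+16) = 64
r[9] = max(16+49, 17+48, 16+33, 31+17) = 65
One optimal cutting: 3 + 2 + 2 + 2 → $65.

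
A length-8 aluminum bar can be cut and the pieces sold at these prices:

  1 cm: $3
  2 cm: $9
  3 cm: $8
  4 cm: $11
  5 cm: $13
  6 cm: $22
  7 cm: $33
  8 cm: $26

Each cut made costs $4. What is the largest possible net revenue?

Consider every possible first cut. v[k] is the best of p[i]+v[k−i] over all sellable i≤k, charging 4 whenever i<k.
v[1] = 3
v[2] = 9
v[3] = 8  (first piece 1, then v[2]=9)
v[4] = 14  (first piece 2, then v[2]=9)
v[5] = 13  (first piece 1, then v[4]=14)
v[6] = 22
v[7] = 33
v[8] = 32  (first piece 1, then v[7]=33)
One optimal plan: pieces 7 + 1 (1 cut) → $36 − $4 = $32.

32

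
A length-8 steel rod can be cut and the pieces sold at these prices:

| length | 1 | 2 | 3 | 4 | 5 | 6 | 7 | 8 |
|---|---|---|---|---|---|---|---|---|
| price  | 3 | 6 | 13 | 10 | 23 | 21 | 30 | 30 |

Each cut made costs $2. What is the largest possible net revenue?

Let v[k] be the best obtainable value from length k. For each k, try every first piece i and keep the best of price[i] + v[k−i] minus the 2 cut fee when i<k.
v[1] = 3
v[2] = 6
v[3] = 13
v[4] = 14  (first piece 1, then v[3]=13)
v[5] = 23
v[6] = 24  (first piece 1, then v[5]=23)
v[7] = 30
v[8] = 34  (first piece 3, then v[5]=23)
One optimal plan: pieces 5 + 3 (1 cut) → $36 − $2 = $34.

34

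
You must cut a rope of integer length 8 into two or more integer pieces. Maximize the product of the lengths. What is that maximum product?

18

Let m[k] be the best product for length k (with at least one cut). For each first piece i, the rest contributes max(k−i, m[k−i]).
m[2] = 1·max(1,0) = 1·1 = 1
m[3] = 1·max(2,1) = 1·2 = 2
m[4] = 2·max(2,1) = 2·2 = 4
m[5] = 2·max(3,2) = 2·3 = 6
m[6] = 3·max(3,2) = 3·3 = 9
m[7] = 2·max(5,6) = 2·6 = 12
m[8] = 2·max(6,9) = 2·9 = 18
One optimal split: 3 + 3 + 2; product 3·3·2 = 18.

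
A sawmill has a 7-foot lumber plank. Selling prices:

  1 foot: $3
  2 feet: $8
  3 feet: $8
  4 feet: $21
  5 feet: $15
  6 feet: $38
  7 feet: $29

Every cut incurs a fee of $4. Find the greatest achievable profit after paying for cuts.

Build v[k] bottom-up: v[k] = max over allowed piece i of (p[i] + v[k−i]) − 4 per cut.
v[1] = 3
v[2] = max(3+3-4, 8+0) = 8
v[3] = max(3+8-4, 8+3-4, 8+0) = 8
v[4] = max(3+8-4, 8+8-4, 8+3-4, 21+0) = 21
v[5] = max(3+21-4, 8+8-4, 8+8-4, 21+3-4, 15+0) = 20
v[6] = max(3+20-4, 8+21-4, 8+8-4, 21+8-4, 15+3-4, 38+0) = 38
v[7] = max(3+38-4, 8+20-4, 8+21-4, …, 38+3-4, 29+0) = 37
One optimal plan: pieces 6 + 1 (1 cut) → $41 − $4 = $37.

37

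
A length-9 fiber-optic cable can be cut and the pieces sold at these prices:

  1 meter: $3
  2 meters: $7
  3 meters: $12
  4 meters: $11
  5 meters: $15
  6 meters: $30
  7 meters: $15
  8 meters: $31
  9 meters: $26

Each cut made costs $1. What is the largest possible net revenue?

41

Let net[k] be the best obtainable value from length k. For each k, try every first piece i and keep the best of price[i] + net[k−i] minus the 1 cut fee when i<k.
net[1] = 3
net[2] = 7
net[3] = 12
net[4] = 14  (first piece 1, then net[3]=12)
net[5] = 18  (first piece 2, then net[3]=12)
net[6] = 30
net[7] = 32  (first piece 1, then net[6]=30)
net[8] = 36  (first piece 2, then net[6]=30)
net[9] = 41  (first piece 3, then net[6]=30)
One optimal plan: pieces 6 + 3 (1 cut) → $42 − $1 = $41.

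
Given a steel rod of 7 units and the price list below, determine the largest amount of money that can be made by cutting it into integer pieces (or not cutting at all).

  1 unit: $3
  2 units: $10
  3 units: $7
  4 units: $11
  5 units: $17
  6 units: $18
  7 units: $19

33

Build best[k] bottom-up: best[k] = max over allowed piece i of (p[i] + best[k−i]).
best[1] = 3
best[2] = max(3+3, 10+0) = 10
best[3] = max(3+10, 10+3, 7+0) = 13
best[4] = max(3+13, 10+10, 7+3, 11+0) = 20
best[5] = max(3+20, 10+13, 7+10, 11+3, 17+0) = 23
best[6] = max(3+23, 10+20, 7+13, 11+10, 17+3, 18+0) = 30
best[7] = max(3+30, 10+23, 7+20, …, 18+3, 19+0) = 33
One optimal cutting: 2 + 2 + 2 + 1 → $10 + $10 + $10 + $3 = $33.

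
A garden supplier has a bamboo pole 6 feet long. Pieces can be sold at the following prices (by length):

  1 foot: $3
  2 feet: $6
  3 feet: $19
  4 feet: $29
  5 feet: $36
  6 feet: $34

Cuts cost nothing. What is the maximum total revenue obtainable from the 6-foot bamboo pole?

Build r[k] bottom-up: r[k] = max over allowed piece i of (p[i] + r[k−i]).
r[1] = 3
r[2] = 6  (first piece 1, then r[1]=3)
r[3] = 19
r[4] = 29
r[5] = 36
r[6] = 39  (first piece 1, then r[5]=36)
One optimal cutting: 5 + 1 → $36 + $3 = $39.

39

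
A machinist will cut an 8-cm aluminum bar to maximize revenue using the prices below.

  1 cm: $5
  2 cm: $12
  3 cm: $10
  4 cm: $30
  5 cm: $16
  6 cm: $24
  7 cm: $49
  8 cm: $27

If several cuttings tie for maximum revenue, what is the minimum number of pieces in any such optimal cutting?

Consider every possible first cut. r[k] is the best of p[i]+r[k−i] over all sellable i≤k.
r[1] = 5
r[2] = 12
r[3] = 17  (first piece 1, then r[2]=12)
r[4] = 30
r[5] = 35  (first piece 1, then r[4]=30)
r[6] = 42  (first piece 2, then r[4]=30)
r[7] = 49
r[8] = 60  (first piece 4, then r[4]=30)
Maximum revenue is $60.
Now minimize piece count subject to staying optimal: for each k, pieces[k] = 1 + min over i with p[i]+r[k−i]=r[k] of pieces[k−i].
pieces[5] = 2
pieces[6] = 2
pieces[7] = 1
pieces[8] = 2

2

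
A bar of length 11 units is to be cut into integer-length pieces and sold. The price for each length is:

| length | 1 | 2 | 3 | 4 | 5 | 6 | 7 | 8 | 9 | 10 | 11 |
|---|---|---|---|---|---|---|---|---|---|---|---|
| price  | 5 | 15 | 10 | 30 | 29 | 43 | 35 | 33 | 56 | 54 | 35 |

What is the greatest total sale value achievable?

80

Consider every possible first cut. r[k] is the best of p[i]+r[k−i] over all sellable i≤k.
r[1] = 5
r[2] = max(5+5, 15+0) = 15
r[3] = max(5+15, 15+5, 10+0) = 20
r[4] = max(5+20, 15+15, 10+5, 30+0) = 30
r[5] = max(5+30, 15+20, 10+15, 30+5, 29+0) = 35
r[6] = max(5+35, 15+30, 10+20, 30+15, 29+5, 43+0) = 45
r[7] = max(5+45, 15+35, 10+30, …, 43+5, 35+0) = 50
r[8] = max(5+50, 15+45, 10+35, …, 35+5, 33+0) = 60
r[9] = max(5+60, 15+50, 10+45, …, 33+5, 56+0) = 65
r[10] = max(5+65, 15+60, 10+50, …, 56+5, 54+0) = 75
r[11] = max(5+75, 15+65, 10+60, …, 54+5, 35+0) = 80
One optimal cutting: 2 + 2 + 2 + 2 + 2 + 1 → €15 + €15 + €15 + €15 + €15 + €5 = €80.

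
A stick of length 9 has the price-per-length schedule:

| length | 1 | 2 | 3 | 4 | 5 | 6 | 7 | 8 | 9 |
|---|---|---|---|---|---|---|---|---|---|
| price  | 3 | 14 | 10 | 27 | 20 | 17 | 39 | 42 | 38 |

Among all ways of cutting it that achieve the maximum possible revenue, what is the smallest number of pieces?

Consider every possible first cut. r[k] is the best of p[i]+r[k−i] over all sellable i≤k.
r[1] = 3
r[2] = 14
r[3] = 17  (first piece 1, then r[2]=14)
r[4] = 28  (first piece 2, then r[2]=14)
r[5] = 31  (first piece 1, then r[4]=28)
r[6] = 42  (first piece 2, then r[4]=28)
r[7] = 45  (first piece 1, then r[6]=42)
r[8] = 56  (first piece 2, then r[6]=42)
r[9] = 59  (first piece 1, then r[8]=56)
Maximum revenue is €59.
Now minimize piece count subject to staying optimal: for each k, pieces[k] = 1 + min over i with p[i]+r[k−i]=r[k] of pieces[k−i].
pieces[6] = 3
pieces[7] = 4
pieces[8] = 4
pieces[9] = 5

5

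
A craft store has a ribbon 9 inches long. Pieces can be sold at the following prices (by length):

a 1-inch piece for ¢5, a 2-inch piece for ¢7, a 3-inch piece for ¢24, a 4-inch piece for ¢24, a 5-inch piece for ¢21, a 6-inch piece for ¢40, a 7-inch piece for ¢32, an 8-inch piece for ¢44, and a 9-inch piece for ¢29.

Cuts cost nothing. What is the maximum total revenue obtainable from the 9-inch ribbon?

72

Consider every possible first cut. R[k] is the best of p[i]+R[k−i] over all sellable i≤k.
R[1] = 5
R[2] = max(5+5, 7+0) = 10
R[3] = max(5+10, 7+5, 24+0) = 24
R[4] = max(5+24, 7+10, 24+5, 24+0) = 29
R[5] = max(5+29, 7+24, 24+10, 24+5, 21+0) = 34
R[6] = max(5+34, 7+29, 24+24, 24+10, 21+5, 40+0) = 48
R[7] = max(5+48, 7+34, 24+29, …, 40+5, 32+0) = 53
R[8] = max(5+53, 7+48, 24+34, …, 32+5, 44+0) = 58
R[9] = max(5+58, 7+53, 24+48, …, 44+5, 29+0) = 72
One optimal cutting: 3 + 3 + 3 → ¢24 + ¢24 + ¢24 = ¢72.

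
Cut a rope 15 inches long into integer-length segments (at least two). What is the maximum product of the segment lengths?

243

Define prod[k] = max over 1≤i<k of i · max(k−i, prod[k−i]); the inner max lets the remainder stay uncut if that's better.
prod[2] = 1·max(1,0) = 1·1 = 1
prod[3] = 1·max(2,1) = 1·2 = 2
prod[4] = 2·max(2,1) = 2·2 = 4
prod[5] = 2·max(3,2) = 2·3 = 6
prod[6] = 3·max(3,2) = 3·3 = 9
prod[7] = 2·max(5,6) = 2·6 = 12
prod[8] = 2·max(6,9) = 2·9 = 18
prod[9] = 3·max(6,9) = 3·9 = 27
prod[10] = 2·max(8,18) = 2·18 = 36
prod[11] = 2·max(9,27) = 2·27 = 54
prod[12] = 3·max(9,27) = 3·27 = 81
prod[13] = 2·max(11,54) = 2·54 = 108
prod[14] = 2·max(12,81) = 2·81 = 162
prod[15] = 3·max(12,81) = 3·81 = 243
One optimal split: 3 + 3 + 3 + 3 + 3; product 3·3·3·3·3 = 243.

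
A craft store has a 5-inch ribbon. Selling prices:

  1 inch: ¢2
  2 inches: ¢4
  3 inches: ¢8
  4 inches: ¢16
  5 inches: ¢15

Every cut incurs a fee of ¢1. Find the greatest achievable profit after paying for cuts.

17

Build net[k] bottom-up: net[k] = max over allowed piece i of (p[i] + net[k−i]) − 1 per cut.
net[1] = 2
net[2] = max(2+2-1, 4+0) = 4
net[3] = max(2+4-1, 4+2-1, 8+0) = 8
net[4] = max(2+8-1, 4+4-1, 8+2-1, 16+0) = 16
net[5] = max(2+16-1, 4+8-1, 8+4-1, 16+2-1, 15+0) = 17
One optimal plan: pieces 4 + 1 (1 cut) → ¢18 − ¢1 = ¢17.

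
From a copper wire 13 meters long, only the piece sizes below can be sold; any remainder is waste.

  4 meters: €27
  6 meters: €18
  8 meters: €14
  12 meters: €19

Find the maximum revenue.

Build best[k] bottom-up: best[k] = max over allowed piece i of (p[i] + best[k−i]).
best[1] = 0
best[2] = 0
best[3] = 0
best[4] = 27
best[5] = 27
best[6] = max(27+0, 18+0) = 27
best[7] = max(27+0, 18+0) = 27
best[8] = max(27+27, 18+0, 14+0) = 54
best[9] = max(27+27, 18+0, 14+0) = 54
best[10] = max(27+27, 18+27, 14+0) = 54
best[11] = max(27+27, 18+27, 14+0) = 54
best[12] = max(27+54, 18+27, 14+27, 19+0) = 81
best[13] = max(27+54, 18+27, 14+27, 19+0) = 81
One optimal cutting: pieces 4 + 4 + 4 with 1 meter of scrap → €81.

81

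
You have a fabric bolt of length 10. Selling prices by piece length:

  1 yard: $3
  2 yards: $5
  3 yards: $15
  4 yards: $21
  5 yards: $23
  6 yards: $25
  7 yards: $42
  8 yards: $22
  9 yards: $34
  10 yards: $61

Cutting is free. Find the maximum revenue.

61

Let R[k] be the best obtainable value from length k. For each k, try every first piece i and keep the best of price[i] + R[k−i].
R[1] = 3
R[2] = 6  (first piece 1, then R[1]=3)
R[3] = 15
R[4] = 21
R[5] = 24  (first piece 1, then R[4]=21)
R[6] = 30  (first piece 3, then R[3]=15)
R[7] = 42
R[8] = 45  (first piece 1, then R[7]=42)
R[9] = 48  (first piece 1, then R[8]=45)
R[10] = 61
Best is to sell the whole 10-yard piece uncut for $61.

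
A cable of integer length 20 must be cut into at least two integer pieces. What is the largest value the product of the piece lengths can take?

1458

Let g[k] be the best product for length k (with at least one cut). For each first piece i, the rest contributes max(k−i, g[k−i]).
Small cases: g[2]=1, g[3]=2, g[4]=4, g[5]=6, g[6]=9, g[7]=12, g[8]=18, g[9]=27, g[10]=36, g[11]=54, g[12]=81, g[13]=108, g[14]=162, g[15]=243.
g[16] = 2·max(14,162) = 2·162 = 324
g[17] = 2·max(15,243) = 2·243 = 486
g[18] = 3·max(15,243) = 3·243 = 729
g[19] = 2·max(17,486) = 2·486 = 972
g[20] = 2·max(18,729) = 2·729 = 1458
One optimal split: 3 + 3 + 3 + 3 + 3 + 3 + 2; product 3·3·3·3·3·3·2 = 1458.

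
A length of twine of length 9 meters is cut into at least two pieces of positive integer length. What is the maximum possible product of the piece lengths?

Let g[k] be the best product for length k (with at least one cut). For each first piece i, the rest contributes max(k−i, g[k−i]).
g[2] = 1·max(1,0) = 1·1 = 1
g[3] = 1·max(2,1) = 1·2 = 2
g[4] = 2·max(2,1) = 2·2 = 4
g[5] = 2·max(3,2) = 2·3 = 6
g[6] = 3·max(3,2) = 3·3 = 9
g[7] = 2·max(5,6) = 2·6 = 12
g[8] = 2·max(6,9) = 2·9 = 18
g[9] = 3·max(6,9) = 3·9 = 27
One optimal split: 3 + 3 + 3; product 3·3·3 = 27.

27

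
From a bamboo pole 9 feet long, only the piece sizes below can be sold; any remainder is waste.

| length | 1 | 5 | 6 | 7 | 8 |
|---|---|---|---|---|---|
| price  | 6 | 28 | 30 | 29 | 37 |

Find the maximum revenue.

54

Build f[k] bottom-up: f[k] = max over allowed piece i of (p[i] + f[k−i]).
f[1] = 6
f[2] = 12  (first piece 1, then f[1]=6)
f[3] = 18  (first piece 1, then f[2]=12)
f[4] = 24  (first piece 1, then f[3]=18)
f[5] = max(6+24, 28+0) = 30
f[6] = max(6+30, 28+6, 30+0) = 36
f[7] = max(6+36, 28+12, 30+6, 29+0) = 42
f[8] = max(6+42, 28+18, 30+12, 29+6, 37+0) = 48
f[9] = max(6+48, 28+24, 30+18, 29+12, 37+6) = 54
One optimal cutting: 1 + 1 + 1 + 1 + 1 + 1 + 1 + 1 + 1 → $54.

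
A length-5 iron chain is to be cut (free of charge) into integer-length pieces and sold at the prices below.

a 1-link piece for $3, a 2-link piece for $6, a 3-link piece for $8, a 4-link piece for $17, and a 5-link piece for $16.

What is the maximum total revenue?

Consider every possible first cut. v[k] is the best of p[i]+v[k−i] over all sellable i≤k.
v[1] = 3
v[2] = max(3+3, 6+0) = 6
v[3] = max(3+6, 6+3, 8+0) = 9
v[4] = max(3+9, 6+6, 8+3, 17+0) = 17
v[5] = max(3+17, 6+9, 8+6, 17+3, 16+0) = 20
One optimal cutting: 4 + 1 → $17 + $3 = $20.

20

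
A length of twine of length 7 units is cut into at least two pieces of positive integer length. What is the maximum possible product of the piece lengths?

12

Fill m[k] for k=2..7: at each k try every first piece i and multiply by the better of (k−i) uncut or m[k−i].
Small cases: m[2]=1.
m[3] = 1*max(2,1) = 1*2 = 2
m[4] = 2*max(2,1) = 2*2 = 4
m[5] = 2*max(3,2) = 2*3 = 6
m[6] = 3*max(3,2) = 3*3 = 9
m[7] = 2*max(5,6) = 2*6 = 12
One optimal split: 3 + 2 + 2; product 3*2*2 = 12.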